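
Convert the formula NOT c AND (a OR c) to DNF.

NOT c AND a

NOT c AND (a OR c)
≡ (NOT c AND a) OR (NOT c AND c)   [distribute AND over OR]
≡ NOT c AND a   [simplify]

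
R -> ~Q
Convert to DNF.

~R | ~Q

R -> ~Q
= ~R | ~Q   [eliminate ->]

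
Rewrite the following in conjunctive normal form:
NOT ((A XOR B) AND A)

NOT ((A XOR B) AND A)
⇔ NOT ((A OR B) AND NOT (A AND B) AND A)   [expand XOR]
⇔ NOT (A OR B) OR NOT NOT (A AND B) OR NOT A   [De Morgan]
⇔ (NOT A AND NOT B) OR NOT NOT (A AND B) OR NOT A   [De Morgan]
⇔ (NOT A AND NOT B) OR (A AND B) OR NOT A   [double negation]
⇔ (NOT A OR A OR NOT A) AND (NOT A OR B OR NOT A) AND (NOT B OR A OR NOT A) AND (NOT B OR B OR NOT A)   [distribute OR over AND]
⇔ NOT A OR B   [simplify]

NOT A OR B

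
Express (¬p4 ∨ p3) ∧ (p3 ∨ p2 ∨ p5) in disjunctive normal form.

¬p4 ∧ p2 ∨ ¬p4 ∧ p5 ∨ p3

(¬p4 ∨ p3) ∧ (p3 ∨ p2 ∨ p5)
≡ ¬p4 ∧ p3 ∨ ¬p4 ∧ p2 ∨ ¬p4 ∧ p5 ∨ p3 ∧ p3 ∨ p3 ∧ p2 ∨ p3 ∧ p5   (distribute ∧ over ∨)
≡ ¬p4 ∧ p2 ∨ ¬p4 ∧ p5 ∨ p3   (simplify)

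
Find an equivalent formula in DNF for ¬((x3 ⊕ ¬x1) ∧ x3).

¬((x3 ⊕ ¬x1) ∧ x3)
≡ ¬(((x3 ∧ ¬¬x1) ∨ (¬x3 ∧ ¬x1)) ∧ x3)   — expand ⊕
≡ ¬((x3 ∧ ¬¬x1) ∨ (¬x3 ∧ ¬x1)) ∨ ¬x3   — De Morgan
≡ (¬(x3 ∧ ¬¬x1) ∧ ¬(¬x3 ∧ ¬x1)) ∨ ¬x3   — De Morgan
≡ ((¬x3 ∨ ¬¬¬x1) ∧ ¬(¬x3 ∧ ¬x1)) ∨ ¬x3   — De Morgan
≡ ((¬x3 ∨ ¬x1) ∧ ¬(¬x3 ∧ ¬x1)) ∨ ¬x3   — double negation
≡ ((¬x3 ∨ ¬x1) ∧ (¬¬x3 ∨ ¬¬x1)) ∨ ¬x3   — De Morgan
≡ ((¬x3 ∨ ¬x1) ∧ (x3 ∨ ¬¬x1)) ∨ ¬x3   — double negation
≡ ((¬x3 ∨ ¬x1) ∧ (x3 ∨ x1)) ∨ ¬x3   — double negation
≡ (¬x3 ∧ x3) ∨ (¬x3 ∧ x1) ∨ (¬x1 ∧ x3) ∨ (¬x1 ∧ x1) ∨ ¬x3   — distribute ∧ over ∨
≡ (¬x1 ∧ x3) ∨ ¬x3   — simplify

(¬x1 ∧ x3) ∨ ¬x3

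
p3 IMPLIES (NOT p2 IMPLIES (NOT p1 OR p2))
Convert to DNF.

NOT p3 OR p2 OR NOT p1

p3 IMPLIES (NOT p2 IMPLIES (NOT p1 OR p2))
⇔ NOT p3 OR (NOT p2 IMPLIES (NOT p1 OR p2))   (eliminate IMPLIES)
⇔ NOT p3 OR NOT NOT p2 OR NOT p1 OR p2   (eliminate IMPLIES)
⇔ NOT p3 OR p2 OR NOT p1 OR p2   (double negation)
⇔ NOT p3 OR p2 OR NOT p1   (simplify)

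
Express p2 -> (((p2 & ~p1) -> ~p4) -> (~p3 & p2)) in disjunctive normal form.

p2 -> (((p2 & ~p1) -> ~p4) -> (~p3 & p2))
≡ ~p2 | (((p2 & ~p1) -> ~p4) -> (~p3 & p2))   — eliminate ->
≡ ~p2 | ~((p2 & ~p1) -> ~p4) | (~p3 & p2)   — eliminate ->
≡ ~p2 | ~(~(p2 & ~p1) | ~p4) | (~p3 & p2)   — eliminate ->
≡ ~p2 | (~~(p2 & ~p1) & ~~p4) | (~p3 & p2)   — De Morgan
≡ ~p2 | (p2 & ~p1 & ~~p4) | (~p3 & p2)   — double negation
≡ ~p2 | (p2 & ~p1 & p4) | (~p3 & p2)   — double negation

~p2 | (p2 & ~p1 & p4) | (~p3 & p2)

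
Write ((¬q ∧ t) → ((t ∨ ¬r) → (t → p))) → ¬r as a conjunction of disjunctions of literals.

(¬q ∨ ¬r) ∧ (t ∨ ¬r) ∧ (¬p ∨ ¬r)

((¬q ∧ t) → ((t ∨ ¬r) → (t → p))) → ¬r
≡ ¬((¬q ∧ t) → ((t ∨ ¬r) → (t → p))) ∨ ¬r
≡ ¬(¬(¬q ∧ t) ∨ ((t ∨ ¬r) → (t → p))) ∨ ¬r
≡ ¬(¬(¬q ∧ t) ∨ ¬(t ∨ ¬r) ∨ (t → p)) ∨ ¬r
≡ ¬(¬(¬q ∧ t) ∨ ¬(t ∨ ¬r) ∨ ¬t ∨ p) ∨ ¬r
≡ (¬¬(¬q ∧ t) ∧ ¬¬(t ∨ ¬r) ∧ ¬¬t ∧ ¬p) ∨ ¬r
≡ (¬q ∧ t ∧ ¬¬(t ∨ ¬r) ∧ ¬¬t ∧ ¬p) ∨ ¬r
≡ (¬q ∧ t ∧ (t ∨ ¬r) ∧ ¬¬t ∧ ¬p) ∨ ¬r
≡ (¬q ∧ t ∧ (t ∨ ¬r) ∧ t ∧ ¬p) ∨ ¬r
≡ (¬q ∨ ¬r) ∧ (t ∨ ¬r) ∧ (t ∨ ¬r ∨ ¬r) ∧ (t ∨ ¬r) ∧ (¬p ∨ ¬r)
≡ (¬q ∨ ¬r) ∧ (t ∨ ¬r) ∧ (¬p ∨ ¬r)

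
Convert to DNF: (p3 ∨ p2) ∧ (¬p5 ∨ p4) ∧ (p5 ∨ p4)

(p3 ∧ p4) ∨ (p2 ∧ p4)

(p3 ∨ p2) ∧ (¬p5 ∨ p4) ∧ (p5 ∨ p4)
≡ (p3 ∧ ¬p5 ∧ p5) ∨ (p3 ∧ ¬p5 ∧ p4) ∨ (p3 ∧ p4 ∧ p5) ∨ (p3 ∧ p4 ∧ p4) ∨ (p2 ∧ ¬p5 ∧ p5) ∨ (p2 ∧ ¬p5 ∧ p4) ∨ (p2 ∧ p4 ∧ p5) ∨ (p2 ∧ p4 ∧ p4)   [distribute ∧ over ∨]
≡ (p3 ∧ p4) ∨ (p2 ∧ p4)   [simplify]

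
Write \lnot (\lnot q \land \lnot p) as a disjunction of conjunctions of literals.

q \lor p

\lnot (\lnot q \land \lnot p)
⇔ \lnot \lnot q \lor \lnot \lnot p   (De Morgan)
⇔ q \lor \lnot \lnot p   (double negation)
⇔ q \lor p   (double negation)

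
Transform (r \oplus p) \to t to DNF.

(r \oplus p) \to t
= \lnot (r \oplus p) \lor t   [eliminate \to]
= \lnot ((r \land \lnot p) \lor (\lnot r \land p)) \lor t   [expand \oplus]
= (\lnot (r \land \lnot p) \land \lnot (\lnot r \land p)) \lor t   [De Morgan]
= ((\lnot r \lor \lnot \lnot p) \land \lnot (\lnot r \land p)) \lor t   [De Morgan]
= ((\lnot r \lor p) \land \lnot (\lnot r \land p)) \lor t   [double negation]
= ((\lnot r \lor p) \land (\lnot \lnot r \lor \lnot p)) \lor t   [De Morgan]
= ((\lnot r \lor p) \land (r \lor \lnot p)) \lor t   [double negation]
= (\lnot r \land r) \lor (\lnot r \land \lnot p) \lor (p \land r) \lor (p \land \lnot p) \lor t   [distribute \land over \lor]
= (\lnot r \land \lnot p) \lor (p \land r) \lor t   [simplify]

(\lnot r \land \lnot p) \lor (p \land r) \lor t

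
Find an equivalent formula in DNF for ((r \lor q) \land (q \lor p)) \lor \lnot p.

((r \lor q) \land (q \lor p)) \lor \lnot p
≡ (r \land q) \lor (r \land p) \lor (q \land q) \lor (q \land p) \lor \lnot p   [distribute \land over \lor]
≡ (r \land p) \lor q \lor \lnot p   [simplify]

(r \land p) \lor q \lor \lnot p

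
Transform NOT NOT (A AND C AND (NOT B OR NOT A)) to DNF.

NOT NOT (A AND C AND (NOT B OR NOT A))
= A AND C AND (NOT B OR NOT A)   [double negation]
= (A AND C AND NOT B) OR (A AND C AND NOT A)   [distribute AND over OR]
= A AND C AND NOT B   [simplify]

A AND C AND NOT B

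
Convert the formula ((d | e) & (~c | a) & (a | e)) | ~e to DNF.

(d & a) | (e & ~c) | (e & a) | ~e

((d | e) & (~c | a) & (a | e)) | ~e
⇔ (d & ~c & a) | (d & ~c & e) | (d & a & a) | (d & a & e) | (e & ~c & a) | (e & ~c & e) | (e & a & a) | (e & a & e) | ~e   — distribute & over |
⇔ (d & a) | (e & ~c) | (e & a) | ~e   — simplify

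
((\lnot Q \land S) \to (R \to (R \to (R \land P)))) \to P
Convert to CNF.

((\lnot Q \land S) \to (R \to (R \to (R \land P)))) \to P
= \lnot ((\lnot Q \land S) \to (R \to (R \to (R \land P)))) \lor P   (eliminate \to)
= \lnot (\lnot (\lnot Q \land S) \lor (R \to (R \to (R \land P)))) \lor P   (eliminate \to)
= \lnot (\lnot (\lnot Q \land S) \lor \lnot R \lor (R \to (R \land P))) \lor P   (eliminate \to)
= \lnot (\lnot (\lnot Q \land S) \lor \lnot R \lor \lnot R \lor (R \land P)) \lor P   (eliminate \to)
= (\lnot \lnot (\lnot Q \land S) \land \lnot \lnot R \land \lnot \lnot R \land \lnot (R \land P)) \lor P   (De Morgan)
= (\lnot Q \land S \land \lnot \lnot R \land \lnot \lnot R \land \lnot (R \land P)) \lor P   (double negation)
= (\lnot Q \land S \land R \land \lnot \lnot R \land \lnot (R \land P)) \lor P   (double negation)
= (\lnot Q \land S \land R \land R \land \lnot (R \land P)) \lor P   (double negation)
= (\lnot Q \land S \land R \land R \land (\lnot R \lor \lnot P)) \lor P   (De Morgan)
= (\lnot Q \lor P) \land (S \lor P) \land (R \lor P) \land (R \lor P) \land (\lnot R \lor \lnot P \lor P)   (distribute \lor over \land)
= (\lnot Q \lor P) \land (S \lor P) \land (R \lor P)   (simplify)

(\lnot Q \lor P) \land (S \lor P) \land (R \lor P)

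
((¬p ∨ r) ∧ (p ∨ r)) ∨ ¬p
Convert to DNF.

r ∨ ¬p

((¬p ∨ r) ∧ (p ∨ r)) ∨ ¬p
≡ (¬p ∧ p) ∨ (¬p ∧ r) ∨ (r ∧ p) ∨ (r ∧ r) ∨ ¬p   [distribute ∧ over ∨]
≡ r ∨ ¬p   [simplify]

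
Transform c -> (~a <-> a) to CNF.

c -> (~a <-> a)
= ~c | (~a <-> a)   (eliminate ->)
= ~c | ((~a -> a) & (a -> ~a))   (eliminate <->)
= ~c | ((~~a | a) & (a -> ~a))   (eliminate ->)
= ~c | ((~~a | a) & (~a | ~a))   (eliminate ->)
= ~c | ((a | a) & (~a | ~a))   (double negation)
= (~c | a | a) & (~c | ~a | ~a)   (distribute | over &)
= (~c | a) & (~c | ~a)   (simplify)

(~c | a) & (~c | ~a)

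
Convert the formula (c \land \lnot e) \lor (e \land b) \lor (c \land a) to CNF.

(c \lor e) \land (c \lor b) \land (\lnot e \lor b \lor a)

(c \land \lnot e) \lor (e \land b) \lor (c \land a)
⇔ (c \lor e \lor c) \land (c \lor e \lor a) \land (c \lor b \lor c) \land (c \lor b \lor a) \land (\lnot e \lor e \lor c) \land (\lnot e \lor e \lor a) \land (\lnot e \lor b \lor c) \land (\lnot e \lor b \lor a)
⇔ (c \lor e) \land (c \lor b) \land (\lnot e \lor b \lor a)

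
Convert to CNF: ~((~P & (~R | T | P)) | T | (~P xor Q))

~((~P & (~R | T | P)) | T | (~P xor Q))
⇔ ~((~P & (~R | T | P)) | T | ((~P | Q) & ~(~P & Q)))   [expand xor]
⇔ ~(~P & (~R | T | P)) & ~T & ~((~P | Q) & ~(~P & Q))   [De Morgan]
⇔ (~~P | ~(~R | T | P)) & ~T & ~((~P | Q) & ~(~P & Q))   [De Morgan]
⇔ (P | ~(~R | T | P)) & ~T & ~((~P | Q) & ~(~P & Q))   [double negation]
⇔ (P | (~~R & ~T & ~P)) & ~T & ~((~P | Q) & ~(~P & Q))   [De Morgan]
⇔ (P | (R & ~T & ~P)) & ~T & ~((~P | Q) & ~(~P & Q))   [double negation]
⇔ (P | (R & ~T & ~P)) & ~T & (~(~P | Q) | ~~(~P & Q))   [De Morgan]
⇔ (P | (R & ~T & ~P)) & ~T & ((~~P & ~Q) | ~~(~P & Q))   [De Morgan]
⇔ (P | (R & ~T & ~P)) & ~T & ((P & ~Q) | ~~(~P & Q))   [double negation]
⇔ (P | (R & ~T & ~P)) & ~T & ((P & ~Q) | (~P & Q))   [double negation]
⇔ (P | R) & (P | ~T) & (P | ~P) & ~T & (P | ~P) & (P | Q) & (~Q | ~P) & (~Q | Q)   [distribute | over &]
⇔ (P | R) & ~T & (P | Q) & (~Q | ~P)   [simplify]

(P | R) & ~T & (P | Q) & (~Q | ~P)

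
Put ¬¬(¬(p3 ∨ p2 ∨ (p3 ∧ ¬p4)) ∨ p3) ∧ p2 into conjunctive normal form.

¬¬(¬(p3 ∨ p2 ∨ (p3 ∧ ¬p4)) ∨ p3) ∧ p2
= (¬(p3 ∨ p2 ∨ (p3 ∧ ¬p4)) ∨ p3) ∧ p2   [double negation]
= ((¬p3 ∧ ¬p2 ∧ ¬(p3 ∧ ¬p4)) ∨ p3) ∧ p2   [De Morgan]
= ((¬p3 ∧ ¬p2 ∧ (¬p3 ∨ ¬¬p4)) ∨ p3) ∧ p2   [De Morgan]
= ((¬p3 ∧ ¬p2 ∧ (¬p3 ∨ p4)) ∨ p3) ∧ p2   [double negation]
= (¬p3 ∨ p3) ∧ (¬p2 ∨ p3) ∧ (¬p3 ∨ p4 ∨ p3) ∧ p2   [distribute ∨ over ∧]
= (¬p2 ∨ p3) ∧ p2   [simplify]

(¬p2 ∨ p3) ∧ p2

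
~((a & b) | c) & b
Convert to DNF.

~a & ~c & b

~((a & b) | c) & b
⇔ ~(a & b) & ~c & b   (De Morgan)
⇔ (~a | ~b) & ~c & b   (De Morgan)
⇔ (~a & ~c & b) | (~b & ~c & b)   (distribute & over |)
⇔ ~a & ~c & b   (simplify)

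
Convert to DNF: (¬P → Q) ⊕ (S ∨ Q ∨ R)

(P ∧ ¬S ∧ ¬Q ∧ ¬R) ∨ (¬P ∧ ¬Q ∧ S) ∨ (¬P ∧ ¬Q ∧ R)

(¬P → Q) ⊕ (S ∨ Q ∨ R)
= ((¬P → Q) ∧ ¬(S ∨ Q ∨ R)) ∨ (¬(¬P → Q) ∧ (S ∨ Q ∨ R))
= ((¬¬P ∨ Q) ∧ ¬(S ∨ Q ∨ R)) ∨ (¬(¬P → Q) ∧ (S ∨ Q ∨ R))
= ((¬¬P ∨ Q) ∧ ¬(S ∨ Q ∨ R)) ∨ (¬(¬¬P ∨ Q) ∧ (S ∨ Q ∨ R))
= ((P ∨ Q) ∧ ¬(S ∨ Q ∨ R)) ∨ (¬(¬¬P ∨ Q) ∧ (S ∨ Q ∨ R))
= ((P ∨ Q) ∧ ¬S ∧ ¬Q ∧ ¬R) ∨ (¬(¬¬P ∨ Q) ∧ (S ∨ Q ∨ R))
= ((P ∨ Q) ∧ ¬S ∧ ¬Q ∧ ¬R) ∨ (¬¬¬P ∧ ¬Q ∧ (S ∨ Q ∨ R))
= ((P ∨ Q) ∧ ¬S ∧ ¬Q ∧ ¬R) ∨ (¬P ∧ ¬Q ∧ (S ∨ Q ∨ R))
= (P ∧ ¬S ∧ ¬Q ∧ ¬R) ∨ (Q ∧ ¬S ∧ ¬Q ∧ ¬R) ∨ (¬P ∧ ¬Q ∧ S) ∨ (¬P ∧ ¬Q ∧ Q) ∨ (¬P ∧ ¬Q ∧ R)
= (P ∧ ¬S ∧ ¬Q ∧ ¬R) ∨ (¬P ∧ ¬Q ∧ S) ∨ (¬P ∧ ¬Q ∧ R)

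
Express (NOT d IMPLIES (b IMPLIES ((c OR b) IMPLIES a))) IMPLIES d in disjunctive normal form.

(NOT d AND b AND NOT a) OR d

(NOT d IMPLIES (b IMPLIES ((c OR b) IMPLIES a))) IMPLIES d
≡ NOT (NOT d IMPLIES (b IMPLIES ((c OR b) IMPLIES a))) OR d   (eliminate IMPLIES)
≡ NOT (NOT NOT d OR (b IMPLIES ((c OR b) IMPLIES a))) OR d   (eliminate IMPLIES)
≡ NOT (NOT NOT d OR NOT b OR ((c OR b) IMPLIES a)) OR d   (eliminate IMPLIES)
≡ NOT (NOT NOT d OR NOT b OR NOT (c OR b) OR a) OR d   (eliminate IMPLIES)
≡ (NOT NOT NOT d AND NOT NOT b AND NOT NOT (c OR b) AND NOT a) OR d   (De Morgan)
≡ (NOT d AND NOT NOT b AND NOT NOT (c OR b) AND NOT a) OR d   (double negation)
≡ (NOT d AND b AND NOT NOT (c OR b) AND NOT a) OR d   (double negation)
≡ (NOT d AND b AND (c OR b) AND NOT a) OR d   (double negation)
≡ (NOT d AND b AND c AND NOT a) OR (NOT d AND b AND b AND NOT a) OR d   (distribute AND over OR)
≡ (NOT d AND b AND NOT a) OR d   (simplify)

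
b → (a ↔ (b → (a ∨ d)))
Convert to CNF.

b → (a ↔ (b → (a ∨ d)))
≡ ¬b ∨ (a ↔ (b → (a ∨ d)))
≡ ¬b ∨ ((a → (b → (a ∨ d))) ∧ ((b → (a ∨ d)) → a))
≡ ¬b ∨ ((¬a ∨ (b → (a ∨ d))) ∧ ((b → (a ∨ d)) → a))
≡ ¬b ∨ ((¬a ∨ ¬b ∨ a ∨ d) ∧ ((b → (a ∨ d)) → a))
≡ ¬b ∨ ((¬a ∨ ¬b ∨ a ∨ d) ∧ (¬(b → (a ∨ d)) ∨ a))
≡ ¬b ∨ ((¬a ∨ ¬b ∨ a ∨ d) ∧ (¬(¬b ∨ a ∨ d) ∨ a))
≡ ¬b ∨ ((¬a ∨ ¬b ∨ a ∨ d) ∧ ((¬¬b ∧ ¬a ∧ ¬d) ∨ a))
≡ ¬b ∨ ((¬a ∨ ¬b ∨ a ∨ d) ∧ ((b ∧ ¬a ∧ ¬d) ∨ a))
≡ (¬b ∨ ¬a ∨ ¬b ∨ a ∨ d) ∧ (¬b ∨ b ∨ a) ∧ (¬b ∨ ¬a ∨ a) ∧ (¬b ∨ ¬d ∨ a)
≡ ¬b ∨ ¬d ∨ a

¬b ∨ ¬d ∨ a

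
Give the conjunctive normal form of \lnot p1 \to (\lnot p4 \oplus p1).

\lnot p1 \to (\lnot p4 \oplus p1)
= \lnot \lnot p1 \lor (\lnot p4 \oplus p1)   [eliminate \to]
= \lnot \lnot p1 \lor ((\lnot p4 \lor p1) \land \lnot (\lnot p4 \land p1))   [expand \oplus]
= p1 \lor ((\lnot p4 \lor p1) \land \lnot (\lnot p4 \land p1))   [double negation]
= p1 \lor ((\lnot p4 \lor p1) \land (\lnot \lnot p4 \lor \lnot p1))   [De Morgan]
= p1 \lor ((\lnot p4 \lor p1) \land (p4 \lor \lnot p1))   [double negation]
= (p1 \lor \lnot p4 \lor p1) \land (p1 \lor p4 \lor \lnot p1)   [distribute \lor over \land]
= p1 \lor \lnot p4   [simplify]

p1 \lor \lnot p4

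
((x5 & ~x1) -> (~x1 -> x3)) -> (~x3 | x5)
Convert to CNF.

((x5 & ~x1) -> (~x1 -> x3)) -> (~x3 | x5)
≡ ~((x5 & ~x1) -> (~x1 -> x3)) | ~x3 | x5   (eliminate ->)
≡ ~(~(x5 & ~x1) | (~x1 -> x3)) | ~x3 | x5   (eliminate ->)
≡ ~(~(x5 & ~x1) | ~~x1 | x3) | ~x3 | x5   (eliminate ->)
≡ (~~(x5 & ~x1) & ~~~x1 & ~x3) | ~x3 | x5   (De Morgan)
≡ (x5 & ~x1 & ~~~x1 & ~x3) | ~x3 | x5   (double negation)
≡ (x5 & ~x1 & ~x1 & ~x3) | ~x3 | x5   (double negation)
≡ (x5 | ~x3 | x5) & (~x1 | ~x3 | x5) & (~x1 | ~x3 | x5) & (~x3 | ~x3 | x5)   (distribute | over &)
≡ x5 | ~x3   (simplify)

x5 | ~x3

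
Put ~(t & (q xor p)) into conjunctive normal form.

(~t | ~q | p) & (~t | ~p | q)

~(t & (q xor p))
⇔ ~(t & (q | p) & ~(q & p))   — expand xor
⇔ ~t | ~(q | p) | ~~(q & p)   — De Morgan
⇔ ~t | (~q & ~p) | ~~(q & p)   — De Morgan
⇔ ~t | (~q & ~p) | (q & p)   — double negation
⇔ (~t | ~q | q) & (~t | ~q | p) & (~t | ~p | q) & (~t | ~p | p)   — distribute | over &
⇔ (~t | ~q | p) & (~t | ~p | q)   — simplify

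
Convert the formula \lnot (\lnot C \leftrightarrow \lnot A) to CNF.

\lnot (\lnot C \leftrightarrow \lnot A)
= \lnot ((\lnot C \to \lnot A) \land (\lnot A \to \lnot C))
= \lnot ((\lnot \lnot C \lor \lnot A) \land (\lnot A \to \lnot C))
= \lnot ((\lnot \lnot C \lor \lnot A) \land (\lnot \lnot A \lor \lnot C))
= \lnot (\lnot \lnot C \lor \lnot A) \lor \lnot (\lnot \lnot A \lor \lnot C)
= (\lnot \lnot \lnot C \land \lnot \lnot A) \lor \lnot (\lnot \lnot A \lor \lnot C)
= (\lnot C \land \lnot \lnot A) \lor \lnot (\lnot \lnot A \lor \lnot C)
= (\lnot C \land A) \lor \lnot (\lnot \lnot A \lor \lnot C)
= (\lnot C \land A) \lor (\lnot \lnot \lnot A \land \lnot \lnot C)
= (\lnot C \land A) \lor (\lnot A \land \lnot \lnot C)
= (\lnot C \land A) \lor (\lnot A \land C)
= (\lnot C \lor \lnot A) \land (\lnot C \lor C) \land (A \lor \lnot A) \land (A \lor C)
= (\lnot C \lor \lnot A) \land (A \lor C)

(\lnot C \lor \lnot A) \land (A \lor C)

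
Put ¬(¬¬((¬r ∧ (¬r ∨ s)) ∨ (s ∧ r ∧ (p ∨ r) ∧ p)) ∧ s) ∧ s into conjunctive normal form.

¬(¬¬((¬r ∧ (¬r ∨ s)) ∨ (s ∧ r ∧ (p ∨ r) ∧ p)) ∧ s) ∧ s
≡ (¬¬¬((¬r ∧ (¬r ∨ s)) ∨ (s ∧ r ∧ (p ∨ r) ∧ p)) ∨ ¬s) ∧ s
≡ (¬((¬r ∧ (¬r ∨ s)) ∨ (s ∧ r ∧ (p ∨ r) ∧ p)) ∨ ¬s) ∧ s
≡ ((¬(¬r ∧ (¬r ∨ s)) ∧ ¬(s ∧ r ∧ (p ∨ r) ∧ p)) ∨ ¬s) ∧ s
≡ (((¬¬r ∨ ¬(¬r ∨ s)) ∧ ¬(s ∧ r ∧ (p ∨ r) ∧ p)) ∨ ¬s) ∧ s
≡ (((r ∨ ¬(¬r ∨ s)) ∧ ¬(s ∧ r ∧ (p ∨ r) ∧ p)) ∨ ¬s) ∧ s
≡ (((r ∨ (¬¬r ∧ ¬s)) ∧ ¬(s ∧ r ∧ (p ∨ r) ∧ p)) ∨ ¬s) ∧ s
≡ (((r ∨ (r ∧ ¬s)) ∧ ¬(s ∧ r ∧ (p ∨ r) ∧ p)) ∨ ¬s) ∧ s
≡ (((r ∨ (r ∧ ¬s)) ∧ (¬s ∨ ¬r ∨ ¬(p ∨ r) ∨ ¬p)) ∨ ¬s) ∧ s
≡ (((r ∨ (r ∧ ¬s)) ∧ (¬s ∨ ¬r ∨ (¬p ∧ ¬r) ∨ ¬p)) ∨ ¬s) ∧ s
≡ (r ∨ r ∨ ¬s) ∧ (r ∨ ¬s ∨ ¬s) ∧ (¬s ∨ ¬r ∨ ¬p ∨ ¬p ∨ ¬s) ∧ (¬s ∨ ¬r ∨ ¬r ∨ ¬p ∨ ¬s) ∧ s
≡ (r ∨ ¬s) ∧ (¬s ∨ ¬r ∨ ¬p) ∧ s

(r ∨ ¬s) ∧ (¬s ∨ ¬r ∨ ¬p) ∧ s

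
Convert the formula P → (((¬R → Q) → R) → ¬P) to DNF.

¬P ∨ Q ∧ ¬R

P → (((¬R → Q) → R) → ¬P)
≡ ¬P ∨ (((¬R → Q) → R) → ¬P)
≡ ¬P ∨ ¬((¬R → Q) → R) ∨ ¬P
≡ ¬P ∨ ¬(¬(¬R → Q) ∨ R) ∨ ¬P
≡ ¬P ∨ ¬(¬(¬¬R ∨ Q) ∨ R) ∨ ¬P
≡ ¬P ∨ ¬¬(¬¬R ∨ Q) ∧ ¬R ∨ ¬P
≡ ¬P ∨ (¬¬R ∨ Q) ∧ ¬R ∨ ¬P
≡ ¬P ∨ (R ∨ Q) ∧ ¬R ∨ ¬P
≡ ¬P ∨ R ∧ ¬R ∨ Q ∧ ¬R ∨ ¬P
≡ ¬P ∨ Q ∧ ¬R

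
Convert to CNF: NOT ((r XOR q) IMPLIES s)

NOT ((r XOR q) IMPLIES s)
⇔ NOT (NOT (r XOR q) OR s)   — eliminate IMPLIES
⇔ NOT (NOT ((r OR q) AND NOT (r AND q)) OR s)   — expand XOR
⇔ NOT NOT ((r OR q) AND NOT (r AND q)) AND NOT s   — De Morgan
⇔ (r OR q) AND NOT (r AND q) AND NOT s   — double negation
⇔ (r OR q) AND (NOT r OR NOT q) AND NOT s   — De Morgan

(r OR q) AND (NOT r OR NOT q) AND NOT s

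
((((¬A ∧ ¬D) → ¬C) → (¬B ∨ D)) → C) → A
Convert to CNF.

(C ∨ ¬B ∨ D ∨ A) ∧ (¬C ∨ A)

((((¬A ∧ ¬D) → ¬C) → (¬B ∨ D)) → C) → A
= ¬((((¬A ∧ ¬D) → ¬C) → (¬B ∨ D)) → C) ∨ A   [eliminate →]
= ¬(¬(((¬A ∧ ¬D) → ¬C) → (¬B ∨ D)) ∨ C) ∨ A   [eliminate →]
= ¬(¬(¬((¬A ∧ ¬D) → ¬C) ∨ ¬B ∨ D) ∨ C) ∨ A   [eliminate →]
= ¬(¬(¬(¬(¬A ∧ ¬D) ∨ ¬C) ∨ ¬B ∨ D) ∨ C) ∨ A   [eliminate →]
= (¬¬(¬(¬(¬A ∧ ¬D) ∨ ¬C) ∨ ¬B ∨ D) ∧ ¬C) ∨ A   [De Morgan]
= ((¬(¬(¬A ∧ ¬D) ∨ ¬C) ∨ ¬B ∨ D) ∧ ¬C) ∨ A   [double negation]
= (((¬¬(¬A ∧ ¬D) ∧ ¬¬C) ∨ ¬B ∨ D) ∧ ¬C) ∨ A   [De Morgan]
= (((¬A ∧ ¬D ∧ ¬¬C) ∨ ¬B ∨ D) ∧ ¬C) ∨ A   [double negation]
= (((¬A ∧ ¬D ∧ C) ∨ ¬B ∨ D) ∧ ¬C) ∨ A   [double negation]
= (¬A ∨ ¬B ∨ D ∨ A) ∧ (¬D ∨ ¬B ∨ D ∨ A) ∧ (C ∨ ¬B ∨ D ∨ A) ∧ (¬C ∨ A)   [distribute ∨ over ∧]
= (C ∨ ¬B ∨ D ∨ A) ∧ (¬C ∨ A)   [simplify]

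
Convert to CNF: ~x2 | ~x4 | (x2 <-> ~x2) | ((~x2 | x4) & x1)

~x2 | ~x4 | x1

~x2 | ~x4 | (x2 <-> ~x2) | ((~x2 | x4) & x1)
≡ ~x2 | ~x4 | ((x2 -> ~x2) & (~x2 -> x2)) | ((~x2 | x4) & x1)   — eliminate <->
≡ ~x2 | ~x4 | ((~x2 | ~x2) & (~x2 -> x2)) | ((~x2 | x4) & x1)   — eliminate ->
≡ ~x2 | ~x4 | ((~x2 | ~x2) & (~~x2 | x2)) | ((~x2 | x4) & x1)   — eliminate ->
≡ ~x2 | ~x4 | ((~x2 | ~x2) & (x2 | x2)) | ((~x2 | x4) & x1)   — double negation
≡ (~x2 | ~x4 | ~x2 | ~x2 | ~x2 | x4) & (~x2 | ~x4 | ~x2 | ~x2 | x1) & (~x2 | ~x4 | x2 | x2 | ~x2 | x4) & (~x2 | ~x4 | x2 | x2 | x1)   — distribute | over &
≡ ~x2 | ~x4 | x1   — simplify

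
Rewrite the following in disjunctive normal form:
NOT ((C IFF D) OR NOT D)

NOT ((C IFF D) OR NOT D)
⇔ NOT (((C IMPLIES D) AND (D IMPLIES C)) OR NOT D)   [eliminate IFF]
⇔ NOT (((NOT C OR D) AND (D IMPLIES C)) OR NOT D)   [eliminate IMPLIES]
⇔ NOT (((NOT C OR D) AND (NOT D OR C)) OR NOT D)   [eliminate IMPLIES]
⇔ NOT ((NOT C OR D) AND (NOT D OR C)) AND NOT NOT D   [De Morgan]
⇔ (NOT (NOT C OR D) OR NOT (NOT D OR C)) AND NOT NOT D   [De Morgan]
⇔ ((NOT NOT C AND NOT D) OR NOT (NOT D OR C)) AND NOT NOT D   [De Morgan]
⇔ ((C AND NOT D) OR NOT (NOT D OR C)) AND NOT NOT D   [double negation]
⇔ ((C AND NOT D) OR (NOT NOT D AND NOT C)) AND NOT NOT D   [De Morgan]
⇔ ((C AND NOT D) OR (D AND NOT C)) AND NOT NOT D   [double negation]
⇔ ((C AND NOT D) OR (D AND NOT C)) AND D   [double negation]
⇔ (C AND NOT D AND D) OR (D AND NOT C AND D)   [distribute AND over OR]
⇔ D AND NOT C   [simplify]

D AND NOT C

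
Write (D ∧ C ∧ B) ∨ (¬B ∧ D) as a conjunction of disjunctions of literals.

D ∧ (C ∨ ¬B)

(D ∧ C ∧ B) ∨ (¬B ∧ D)
≡ (D ∨ ¬B) ∧ (D ∨ D) ∧ (C ∨ ¬B) ∧ (C ∨ D) ∧ (B ∨ ¬B) ∧ (B ∨ D)   [distribute ∨ over ∧]
≡ D ∧ (C ∨ ¬B)   [simplify]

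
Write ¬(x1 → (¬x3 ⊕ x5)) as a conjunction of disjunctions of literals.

x1 ∧ (x3 ∨ x5) ∧ (¬x5 ∨ ¬x3)

¬(x1 → (¬x3 ⊕ x5))
⇔ ¬(¬x1 ∨ (¬x3 ⊕ x5))
⇔ ¬(¬x1 ∨ ((¬x3 ∨ x5) ∧ ¬(¬x3 ∧ x5)))
⇔ ¬¬x1 ∧ ¬((¬x3 ∨ x5) ∧ ¬(¬x3 ∧ x5))
⇔ x1 ∧ ¬((¬x3 ∨ x5) ∧ ¬(¬x3 ∧ x5))
⇔ x1 ∧ (¬(¬x3 ∨ x5) ∨ ¬¬(¬x3 ∧ x5))
⇔ x1 ∧ ((¬¬x3 ∧ ¬x5) ∨ ¬¬(¬x3 ∧ x5))
⇔ x1 ∧ ((x3 ∧ ¬x5) ∨ ¬¬(¬x3 ∧ x5))
⇔ x1 ∧ ((x3 ∧ ¬x5) ∨ (¬x3 ∧ x5))
⇔ x1 ∧ (x3 ∨ ¬x3) ∧ (x3 ∨ x5) ∧ (¬x5 ∨ ¬x3) ∧ (¬x5 ∨ x5)
⇔ x1 ∧ (x3 ∨ x5) ∧ (¬x5 ∨ ¬x3)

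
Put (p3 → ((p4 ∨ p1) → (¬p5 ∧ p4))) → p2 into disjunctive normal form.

(p3 → ((p4 ∨ p1) → (¬p5 ∧ p4))) → p2
= ¬(p3 → ((p4 ∨ p1) → (¬p5 ∧ p4))) ∨ p2   [eliminate →]
= ¬(¬p3 ∨ ((p4 ∨ p1) → (¬p5 ∧ p4))) ∨ p2   [eliminate →]
= ¬(¬p3 ∨ ¬(p4 ∨ p1) ∨ (¬p5 ∧ p4)) ∨ p2   [eliminate →]
= (¬¬p3 ∧ ¬¬(p4 ∨ p1) ∧ ¬(¬p5 ∧ p4)) ∨ p2   [De Morgan]
= (p3 ∧ ¬¬(p4 ∨ p1) ∧ ¬(¬p5 ∧ p4)) ∨ p2   [double negation]
= (p3 ∧ (p4 ∨ p1) ∧ ¬(¬p5 ∧ p4)) ∨ p2   [double negation]
= (p3 ∧ (p4 ∨ p1) ∧ (¬¬p5 ∨ ¬p4)) ∨ p2   [De Morgan]
= (p3 ∧ (p4 ∨ p1) ∧ (p5 ∨ ¬p4)) ∨ p2   [double negation]
= (p3 ∧ p4 ∧ p5) ∨ (p3 ∧ p4 ∧ ¬p4) ∨ (p3 ∧ p1 ∧ p5) ∨ (p3 ∧ p1 ∧ ¬p4) ∨ p2   [distribute ∧ over ∨]
= (p3 ∧ p4 ∧ p5) ∨ (p3 ∧ p1 ∧ p5) ∨ (p3 ∧ p1 ∧ ¬p4) ∨ p2   [simplify]

(p3 ∧ p4 ∧ p5) ∨ (p3 ∧ p1 ∧ p5) ∨ (p3 ∧ p1 ∧ ¬p4) ∨ p2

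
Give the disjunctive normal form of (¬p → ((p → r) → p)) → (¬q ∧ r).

¬p ∨ (¬q ∧ r)

(¬p → ((p → r) → p)) → (¬q ∧ r)
≡ ¬(¬p → ((p → r) → p)) ∨ (¬q ∧ r)   [eliminate →]
≡ ¬(¬¬p ∨ ((p → r) → p)) ∨ (¬q ∧ r)   [eliminate →]
≡ ¬(¬¬p ∨ ¬(p → r) ∨ p) ∨ (¬q ∧ r)   [eliminate →]
≡ ¬(¬¬p ∨ ¬(¬p ∨ r) ∨ p) ∨ (¬q ∧ r)   [eliminate →]
≡ (¬¬¬p ∧ ¬¬(¬p ∨ r) ∧ ¬p) ∨ (¬q ∧ r)   [De Morgan]
≡ (¬p ∧ ¬¬(¬p ∨ r) ∧ ¬p) ∨ (¬q ∧ r)   [double negation]
≡ (¬p ∧ (¬p ∨ r) ∧ ¬p) ∨ (¬q ∧ r)   [double negation]
≡ (¬p ∧ ¬p ∧ ¬p) ∨ (¬p ∧ r ∧ ¬p) ∨ (¬q ∧ r)   [distribute ∧ over ∨]
≡ ¬p ∨ (¬q ∧ r)   [simplify]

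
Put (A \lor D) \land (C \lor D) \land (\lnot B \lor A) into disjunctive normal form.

(A \lor D) \land (C \lor D) \land (\lnot B \lor A)
≡ (A \land C \land \lnot B) \lor (A \land C \land A) \lor (A \land D \land \lnot B) \lor (A \land D \land A) \lor (D \land C \land \lnot B) \lor (D \land C \land A) \lor (D \land D \land \lnot B) \lor (D \land D \land A)   (distribute \land over \lor)
≡ (A \land C) \lor (A \land D) \lor (D \land \lnot B)   (simplify)

(A \land C) \lor (A \land D) \lor (D \land \lnot B)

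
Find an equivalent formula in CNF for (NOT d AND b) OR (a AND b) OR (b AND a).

(NOT d AND b) OR (a AND b) OR (b AND a)
≡ (NOT d OR a OR b) AND (NOT d OR a OR a) AND (NOT d OR b OR b) AND (NOT d OR b OR a) AND (b OR a OR b) AND (b OR a OR a) AND (b OR b OR b) AND (b OR b OR a)   [distribute OR over AND]
≡ (NOT d OR a) AND b   [simplify]

(NOT d OR a) AND b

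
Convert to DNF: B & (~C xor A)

(B & ~C & ~A) | (B & C & A)

B & (~C xor A)
≡ B & ((~C & ~A) | (~~C & A))   [expand xor]
≡ B & ((~C & ~A) | (C & A))   [double negation]
≡ (B & ~C & ~A) | (B & C & A)   [distribute & over |]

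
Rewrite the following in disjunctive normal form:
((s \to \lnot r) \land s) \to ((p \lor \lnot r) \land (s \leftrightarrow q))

((s \to \lnot r) \land s) \to ((p \lor \lnot r) \land (s \leftrightarrow q))
≡ \lnot ((s \to \lnot r) \land s) \lor ((p \lor \lnot r) \land (s \leftrightarrow q))   [eliminate \to]
≡ \lnot ((\lnot s \lor \lnot r) \land s) \lor ((p \lor \lnot r) \land (s \leftrightarrow q))   [eliminate \to]
≡ \lnot ((\lnot s \lor \lnot r) \land s) \lor ((p \lor \lnot r) \land (s \to q) \land (q \to s))   [eliminate \leftrightarrow]
≡ \lnot ((\lnot s \lor \lnot r) \land s) \lor ((p \lor \lnot r) \land (\lnot s \lor q) \land (q \to s))   [eliminate \to]
≡ \lnot ((\lnot s \lor \lnot r) \land s) \lor ((p \lor \lnot r) \land (\lnot s \lor q) \land (\lnot q \lor s))   [eliminate \to]
≡ \lnot (\lnot s \lor \lnot r) \lor \lnot s \lor ((p \lor \lnot r) \land (\lnot s \lor q) \land (\lnot q \lor s))   [De Morgan]
≡ (\lnot \lnot s \land \lnot \lnot r) \lor \lnot s \lor ((p \lor \lnot r) \land (\lnot s \lor q) \land (\lnot q \lor s))   [De Morgan]
≡ (s \land \lnot \lnot r) \lor \lnot s \lor ((p \lor \lnot r) \land (\lnot s \lor q) \land (\lnot q \lor s))   [double negation]
≡ (s \land r) \lor \lnot s \lor ((p \lor \lnot r) \land (\lnot s \lor q) \land (\lnot q \lor s))   [double negation]
≡ (s \land r) \lor \lnot s \lor (p \land \lnot s \land \lnot q) \lor (p \land \lnot s \land s) \lor (p \land q \land \lnot q) \lor (p \land q \land s) \lor (\lnot r \land \lnot s \land \lnot q) \lor (\lnot r \land \lnot s \land s) \lor (\lnot r \land q \land \lnot q) \lor (\lnot r \land q \land s)   [distribute \land over \lor]
≡ (s \land r) \lor \lnot s \lor (p \land q \land s) \lor (\lnot r \land q \land s)   [simplify]

(s \land r) \lor \lnot s \lor (p \land q \land s) \lor (\lnot r \land q \land s)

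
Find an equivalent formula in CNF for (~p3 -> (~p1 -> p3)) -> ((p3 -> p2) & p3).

(~p3 | p2) & (~p1 | p3)

(~p3 -> (~p1 -> p3)) -> ((p3 -> p2) & p3)
⇔ ~(~p3 -> (~p1 -> p3)) | ((p3 -> p2) & p3)   [eliminate ->]
⇔ ~(~~p3 | (~p1 -> p3)) | ((p3 -> p2) & p3)   [eliminate ->]
⇔ ~(~~p3 | ~~p1 | p3) | ((p3 -> p2) & p3)   [eliminate ->]
⇔ ~(~~p3 | ~~p1 | p3) | ((~p3 | p2) & p3)   [eliminate ->]
⇔ (~~~p3 & ~~~p1 & ~p3) | ((~p3 | p2) & p3)   [De Morgan]
⇔ (~p3 & ~~~p1 & ~p3) | ((~p3 | p2) & p3)   [double negation]
⇔ (~p3 & ~p1 & ~p3) | ((~p3 | p2) & p3)   [double negation]
⇔ (~p3 | ~p3 | p2) & (~p3 | p3) & (~p1 | ~p3 | p2) & (~p1 | p3) & (~p3 | ~p3 | p2) & (~p3 | p3)   [distribute | over &]
⇔ (~p3 | p2) & (~p1 | p3)   [simplify]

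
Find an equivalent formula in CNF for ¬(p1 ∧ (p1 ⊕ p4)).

¬p1 ∨ p4

¬(p1 ∧ (p1 ⊕ p4))
⇔ ¬(p1 ∧ (p1 ∨ p4) ∧ ¬(p1 ∧ p4))   [expand ⊕]
⇔ ¬p1 ∨ ¬(p1 ∨ p4) ∨ ¬¬(p1 ∧ p4)   [De Morgan]
⇔ ¬p1 ∨ (¬p1 ∧ ¬p4) ∨ ¬¬(p1 ∧ p4)   [De Morgan]
⇔ ¬p1 ∨ (¬p1 ∧ ¬p4) ∨ (p1 ∧ p4)   [double negation]
⇔ (¬p1 ∨ ¬p1 ∨ p1) ∧ (¬p1 ∨ ¬p1 ∨ p4) ∧ (¬p1 ∨ ¬p4 ∨ p1) ∧ (¬p1 ∨ ¬p4 ∨ p4)   [distribute ∨ over ∧]
⇔ ¬p1 ∨ p4   [simplify]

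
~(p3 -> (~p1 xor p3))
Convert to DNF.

p3 & ~p1

~(p3 -> (~p1 xor p3))
≡ ~(~p3 | (~p1 xor p3))   [eliminate ->]
≡ ~(~p3 | (~p1 & ~p3) | (~~p1 & p3))   [expand xor]
≡ ~~p3 & ~(~p1 & ~p3) & ~(~~p1 & p3)   [De Morgan]
≡ p3 & ~(~p1 & ~p3) & ~(~~p1 & p3)   [double negation]
≡ p3 & (~~p1 | ~~p3) & ~(~~p1 & p3)   [De Morgan]
≡ p3 & (p1 | ~~p3) & ~(~~p1 & p3)   [double negation]
≡ p3 & (p1 | p3) & ~(~~p1 & p3)   [double negation]
≡ p3 & (p1 | p3) & (~~~p1 | ~p3)   [De Morgan]
≡ p3 & (p1 | p3) & (~p1 | ~p3)   [double negation]
≡ (p3 & p1 & ~p1) | (p3 & p1 & ~p3) | (p3 & p3 & ~p1) | (p3 & p3 & ~p3)   [distribute & over |]
≡ p3 & ~p1   [simplify]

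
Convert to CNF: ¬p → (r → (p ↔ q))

¬p → (r → (p ↔ q))
⇔ ¬¬p ∨ (r → (p ↔ q))
⇔ ¬¬p ∨ ¬r ∨ (p ↔ q)
⇔ ¬¬p ∨ ¬r ∨ ((p → q) ∧ (q → p))
⇔ ¬¬p ∨ ¬r ∨ ((¬p ∨ q) ∧ (q → p))
⇔ ¬¬p ∨ ¬r ∨ ((¬p ∨ q) ∧ (¬q ∨ p))
⇔ p ∨ ¬r ∨ ((¬p ∨ q) ∧ (¬q ∨ p))
⇔ (p ∨ ¬r ∨ ¬p ∨ q) ∧ (p ∨ ¬r ∨ ¬q ∨ p)
⇔ p ∨ ¬r ∨ ¬q

p ∨ ¬r ∨ ¬q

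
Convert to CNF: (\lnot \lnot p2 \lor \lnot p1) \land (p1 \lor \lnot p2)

(\lnot \lnot p2 \lor \lnot p1) \land (p1 \lor \lnot p2)
≡ (p2 \lor \lnot p1) \land (p1 \lor \lnot p2)   — double negation

(p2 \lor \lnot p1) \land (p1 \lor \lnot p2)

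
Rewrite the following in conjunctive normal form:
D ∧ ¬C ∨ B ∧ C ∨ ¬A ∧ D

D ∧ ¬C ∨ B ∧ C ∨ ¬A ∧ D
= (D ∨ B ∨ ¬A) ∧ (D ∨ B ∨ D) ∧ (D ∨ C ∨ ¬A) ∧ (D ∨ C ∨ D) ∧ (¬C ∨ B ∨ ¬A) ∧ (¬C ∨ B ∨ D) ∧ (¬C ∨ C ∨ ¬A) ∧ (¬C ∨ C ∨ D)   — distribute ∨ over ∧
= (D ∨ B) ∧ (D ∨ C) ∧ (¬C ∨ B ∨ ¬A)   — simplify

(D ∨ B) ∧ (D ∨ C) ∧ (¬C ∨ B ∨ ¬A)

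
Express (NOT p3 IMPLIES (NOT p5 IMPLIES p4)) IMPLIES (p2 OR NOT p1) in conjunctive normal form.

(NOT p3 OR p2 OR NOT p1) AND (NOT p5 OR p2 OR NOT p1) AND (NOT p4 OR p2 OR NOT p1)

(NOT p3 IMPLIES (NOT p5 IMPLIES p4)) IMPLIES (p2 OR NOT p1)
= NOT (NOT p3 IMPLIES (NOT p5 IMPLIES p4)) OR p2 OR NOT p1   [eliminate IMPLIES]
= NOT (NOT NOT p3 OR (NOT p5 IMPLIES p4)) OR p2 OR NOT p1   [eliminate IMPLIES]
= NOT (NOT NOT p3 OR NOT NOT p5 OR p4) OR p2 OR NOT p1   [eliminate IMPLIES]
= (NOT NOT NOT p3 AND NOT NOT NOT p5 AND NOT p4) OR p2 OR NOT p1   [De Morgan]
= (NOT p3 AND NOT NOT NOT p5 AND NOT p4) OR p2 OR NOT p1   [double negation]
= (NOT p3 AND NOT p5 AND NOT p4) OR p2 OR NOT p1   [double negation]
= (NOT p3 OR p2 OR NOT p1) AND (NOT p5 OR p2 OR NOT p1) AND (NOT p4 OR p2 OR NOT p1)   [distribute OR over AND]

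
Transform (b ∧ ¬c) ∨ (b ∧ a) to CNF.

(b ∧ ¬c) ∨ (b ∧ a)
⇔ (b ∨ b) ∧ (b ∨ a) ∧ (¬c ∨ b) ∧ (¬c ∨ a)   (distribute ∨ over ∧)
⇔ b ∧ (¬c ∨ a)   (simplify)

b ∧ (¬c ∨ a)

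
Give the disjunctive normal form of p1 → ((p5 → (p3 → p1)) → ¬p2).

¬p1 ∨ ¬p2

p1 → ((p5 → (p3 → p1)) → ¬p2)
= ¬p1 ∨ ((p5 → (p3 → p1)) → ¬p2)   [eliminate →]
= ¬p1 ∨ ¬(p5 → (p3 → p1)) ∨ ¬p2   [eliminate →]
= ¬p1 ∨ ¬(¬p5 ∨ (p3 → p1)) ∨ ¬p2   [eliminate →]
= ¬p1 ∨ ¬(¬p5 ∨ ¬p3 ∨ p1) ∨ ¬p2   [eliminate →]
= ¬p1 ∨ (¬¬p5 ∧ ¬¬p3 ∧ ¬p1) ∨ ¬p2   [De Morgan]
= ¬p1 ∨ (p5 ∧ ¬¬p3 ∧ ¬p1) ∨ ¬p2   [double negation]
= ¬p1 ∨ (p5 ∧ p3 ∧ ¬p1) ∨ ¬p2   [double negation]
= ¬p1 ∨ ¬p2   [simplify]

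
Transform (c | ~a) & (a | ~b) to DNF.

(c & a) | (c & ~b) | (~a & ~b)

(c | ~a) & (a | ~b)
≡ (c & a) | (c & ~b) | (~a & a) | (~a & ~b)   [distribute & over |]
≡ (c & a) | (c & ~b) | (~a & ~b)   [simplify]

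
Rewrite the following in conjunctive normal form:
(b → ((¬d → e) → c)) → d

(b ∨ d) ∧ (d ∨ e) ∧ (¬c ∨ d)

(b → ((¬d → e) → c)) → d
≡ ¬(b → ((¬d → e) → c)) ∨ d
≡ ¬(¬b ∨ ((¬d → e) → c)) ∨ d
≡ ¬(¬b ∨ ¬(¬d → e) ∨ c) ∨ d
≡ ¬(¬b ∨ ¬(¬¬d ∨ e) ∨ c) ∨ d
≡ (¬¬b ∧ ¬¬(¬¬d ∨ e) ∧ ¬c) ∨ d
≡ (b ∧ ¬¬(¬¬d ∨ e) ∧ ¬c) ∨ d
≡ (b ∧ (¬¬d ∨ e) ∧ ¬c) ∨ d
≡ (b ∧ (d ∨ e) ∧ ¬c) ∨ d
≡ (b ∨ d) ∧ (d ∨ e ∨ d) ∧ (¬c ∨ d)
≡ (b ∨ d) ∧ (d ∨ e) ∧ (¬c ∨ d)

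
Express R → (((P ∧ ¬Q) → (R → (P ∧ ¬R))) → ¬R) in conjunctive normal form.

(¬R ∨ P) ∧ (¬R ∨ ¬Q)

R → (((P ∧ ¬Q) → (R → (P ∧ ¬R))) → ¬R)
⇔ ¬R ∨ (((P ∧ ¬Q) → (R → (P ∧ ¬R))) → ¬R)
⇔ ¬R ∨ ¬((P ∧ ¬Q) → (R → (P ∧ ¬R))) ∨ ¬R
⇔ ¬R ∨ ¬(¬(P ∧ ¬Q) ∨ (R → (P ∧ ¬R))) ∨ ¬R
⇔ ¬R ∨ ¬(¬(P ∧ ¬Q) ∨ ¬R ∨ (P ∧ ¬R)) ∨ ¬R
⇔ ¬R ∨ (¬¬(P ∧ ¬Q) ∧ ¬¬R ∧ ¬(P ∧ ¬R)) ∨ ¬R
⇔ ¬R ∨ (P ∧ ¬Q ∧ ¬¬R ∧ ¬(P ∧ ¬R)) ∨ ¬R
⇔ ¬R ∨ (P ∧ ¬Q ∧ R ∧ ¬(P ∧ ¬R)) ∨ ¬R
⇔ ¬R ∨ (P ∧ ¬Q ∧ R ∧ (¬P ∨ ¬¬R)) ∨ ¬R
⇔ ¬R ∨ (P ∧ ¬Q ∧ R ∧ (¬P ∨ R)) ∨ ¬R
⇔ (¬R ∨ P ∨ ¬R) ∧ (¬R ∨ ¬Q ∨ ¬R) ∧ (¬R ∨ R ∨ ¬R) ∧ (¬R ∨ ¬P ∨ R ∨ ¬R)
⇔ (¬R ∨ P) ∧ (¬R ∨ ¬Q)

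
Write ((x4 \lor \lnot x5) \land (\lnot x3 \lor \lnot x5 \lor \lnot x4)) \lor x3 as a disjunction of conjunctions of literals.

((x4 \lor \lnot x5) \land (\lnot x3 \lor \lnot x5 \lor \lnot x4)) \lor x3
= (x4 \land \lnot x3) \lor (x4 \land \lnot x5) \lor (x4 \land \lnot x4) \lor (\lnot x5 \land \lnot x3) \lor (\lnot x5 \land \lnot x5) \lor (\lnot x5 \land \lnot x4) \lor x3
= (x4 \land \lnot x3) \lor \lnot x5 \lor x3

(x4 \land \lnot x3) \lor \lnot x5 \lor x3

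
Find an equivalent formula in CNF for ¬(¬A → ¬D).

¬(¬A → ¬D)
⇔ ¬(¬¬A ∨ ¬D)   — eliminate →
⇔ ¬¬¬A ∧ ¬¬D   — De Morgan
⇔ ¬A ∧ ¬¬D   — double negation
⇔ ¬A ∧ D   — double negation

¬A ∧ D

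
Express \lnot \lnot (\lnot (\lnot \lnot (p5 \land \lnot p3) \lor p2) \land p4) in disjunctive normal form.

\lnot \lnot (\lnot (\lnot \lnot (p5 \land \lnot p3) \lor p2) \land p4)
⇔ \lnot (\lnot \lnot (p5 \land \lnot p3) \lor p2) \land p4
⇔ \lnot \lnot \lnot (p5 \land \lnot p3) \land \lnot p2 \land p4
⇔ \lnot (p5 \land \lnot p3) \land \lnot p2 \land p4
⇔ (\lnot p5 \lor \lnot \lnot p3) \land \lnot p2 \land p4
⇔ (\lnot p5 \lor p3) \land \lnot p2 \land p4
⇔ \lnot p5 \land \lnot p2 \land p4 \lor p3 \land \lnot p2 \land p4

\lnot p5 \land \lnot p2 \land p4 \lor p3 \land \lnot p2 \land p4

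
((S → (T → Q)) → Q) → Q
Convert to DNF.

((S → (T → Q)) → Q) → Q
≡ ¬((S → (T → Q)) → Q) ∨ Q   [eliminate →]
≡ ¬(¬(S → (T → Q)) ∨ Q) ∨ Q   [eliminate →]
≡ ¬(¬(¬S ∨ (T → Q)) ∨ Q) ∨ Q   [eliminate →]
≡ ¬(¬(¬S ∨ ¬T ∨ Q) ∨ Q) ∨ Q   [eliminate →]
≡ (¬¬(¬S ∨ ¬T ∨ Q) ∧ ¬Q) ∨ Q   [De Morgan]
≡ ((¬S ∨ ¬T ∨ Q) ∧ ¬Q) ∨ Q   [double negation]
≡ (¬S ∧ ¬Q) ∨ (¬T ∧ ¬Q) ∨ (Q ∧ ¬Q) ∨ Q   [distribute ∧ over ∨]
≡ (¬S ∧ ¬Q) ∨ (¬T ∧ ¬Q) ∨ Q   [simplify]

(¬S ∧ ¬Q) ∨ (¬T ∧ ¬Q) ∨ Q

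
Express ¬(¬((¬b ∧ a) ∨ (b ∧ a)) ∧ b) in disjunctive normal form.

¬(¬((¬b ∧ a) ∨ (b ∧ a)) ∧ b)
≡ ¬¬((¬b ∧ a) ∨ (b ∧ a)) ∨ ¬b   (De Morgan)
≡ (¬b ∧ a) ∨ (b ∧ a) ∨ ¬b   (double negation)
≡ (b ∧ a) ∨ ¬b   (simplify)

(b ∧ a) ∨ ¬b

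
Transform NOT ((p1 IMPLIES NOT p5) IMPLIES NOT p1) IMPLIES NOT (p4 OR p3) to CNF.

NOT ((p1 IMPLIES NOT p5) IMPLIES NOT p1) IMPLIES NOT (p4 OR p3)
≡ NOT NOT ((p1 IMPLIES NOT p5) IMPLIES NOT p1) OR NOT (p4 OR p3)   (eliminate IMPLIES)
≡ NOT NOT (NOT (p1 IMPLIES NOT p5) OR NOT p1) OR NOT (p4 OR p3)   (eliminate IMPLIES)
≡ NOT NOT (NOT (NOT p1 OR NOT p5) OR NOT p1) OR NOT (p4 OR p3)   (eliminate IMPLIES)
≡ NOT (NOT p1 OR NOT p5) OR NOT p1 OR NOT (p4 OR p3)   (double negation)
≡ (NOT NOT p1 AND NOT NOT p5) OR NOT p1 OR NOT (p4 OR p3)   (De Morgan)
≡ (p1 AND NOT NOT p5) OR NOT p1 OR NOT (p4 OR p3)   (double negation)
≡ (p1 AND p5) OR NOT p1 OR NOT (p4 OR p3)   (double negation)
≡ (p1 AND p5) OR NOT p1 OR (NOT p4 AND NOT p3)   (De Morgan)
≡ (p1 OR NOT p1 OR NOT p4) AND (p1 OR NOT p1 OR NOT p3) AND (p5 OR NOT p1 OR NOT p4) AND (p5 OR NOT p1 OR NOT p3)   (distribute OR over AND)
≡ (p5 OR NOT p1 OR NOT p4) AND (p5 OR NOT p1 OR NOT p3)   (simplify)

(p5 OR NOT p1 OR NOT p4) AND (p5 OR NOT p1 OR NOT p3)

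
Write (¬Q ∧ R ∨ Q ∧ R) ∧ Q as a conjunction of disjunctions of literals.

(¬Q ∧ R ∨ Q ∧ R) ∧ Q
⇔ (¬Q ∨ Q) ∧ (¬Q ∨ R) ∧ (R ∨ Q) ∧ (R ∨ R) ∧ Q   (distribute ∨ over ∧)
⇔ R ∧ Q   (simplify)

R ∧ Q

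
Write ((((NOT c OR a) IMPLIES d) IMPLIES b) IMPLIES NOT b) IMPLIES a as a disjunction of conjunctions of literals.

b OR a

((((NOT c OR a) IMPLIES d) IMPLIES b) IMPLIES NOT b) IMPLIES a
= NOT ((((NOT c OR a) IMPLIES d) IMPLIES b) IMPLIES NOT b) OR a   [eliminate IMPLIES]
= NOT (NOT (((NOT c OR a) IMPLIES d) IMPLIES b) OR NOT b) OR a   [eliminate IMPLIES]
= NOT (NOT (NOT ((NOT c OR a) IMPLIES d) OR b) OR NOT b) OR a   [eliminate IMPLIES]
= NOT (NOT (NOT (NOT (NOT c OR a) OR d) OR b) OR NOT b) OR a   [eliminate IMPLIES]
= (NOT NOT (NOT (NOT (NOT c OR a) OR d) OR b) AND NOT NOT b) OR a   [De Morgan]
= ((NOT (NOT (NOT c OR a) OR d) OR b) AND NOT NOT b) OR a   [double negation]
= (((NOT NOT (NOT c OR a) AND NOT d) OR b) AND NOT NOT b) OR a   [De Morgan]
= ((((NOT c OR a) AND NOT d) OR b) AND NOT NOT b) OR a   [double negation]
= ((((NOT c OR a) AND NOT d) OR b) AND b) OR a   [double negation]
= (NOT c AND NOT d AND b) OR (a AND NOT d AND b) OR (b AND b) OR a   [distribute AND over OR]
= b OR a   [simplify]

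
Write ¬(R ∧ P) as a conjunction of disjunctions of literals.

¬(R ∧ P)
⇔ ¬R ∨ ¬P   [De Morgan]

¬R ∨ ¬P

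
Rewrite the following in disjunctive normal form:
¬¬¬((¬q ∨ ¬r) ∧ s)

¬¬¬((¬q ∨ ¬r) ∧ s)
= ¬((¬q ∨ ¬r) ∧ s)   [double negation]
= ¬(¬q ∨ ¬r) ∨ ¬s   [De Morgan]
= (¬¬q ∧ ¬¬r) ∨ ¬s   [De Morgan]
= (q ∧ ¬¬r) ∨ ¬s   [double negation]
= (q ∧ r) ∨ ¬s   [double negation]

(q ∧ r) ∨ ¬s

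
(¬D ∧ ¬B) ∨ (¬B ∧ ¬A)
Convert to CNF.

(¬D ∨ ¬A) ∧ ¬B

(¬D ∧ ¬B) ∨ (¬B ∧ ¬A)
≡ (¬D ∨ ¬B) ∧ (¬D ∨ ¬A) ∧ (¬B ∨ ¬B) ∧ (¬B ∨ ¬A)
≡ (¬D ∨ ¬A) ∧ ¬B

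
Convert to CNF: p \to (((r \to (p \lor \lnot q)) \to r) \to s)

p \to (((r \to (p \lor \lnot q)) \to r) \to s)
= \lnot p \lor (((r \to (p \lor \lnot q)) \to r) \to s)   (eliminate \to)
= \lnot p \lor \lnot ((r \to (p \lor \lnot q)) \to r) \lor s   (eliminate \to)
= \lnot p \lor \lnot (\lnot (r \to (p \lor \lnot q)) \lor r) \lor s   (eliminate \to)
= \lnot p \lor \lnot (\lnot (\lnot r \lor p \lor \lnot q) \lor r) \lor s   (eliminate \to)
= \lnot p \lor (\lnot \lnot (\lnot r \lor p \lor \lnot q) \land \lnot r) \lor s   (De Morgan)
= \lnot p \lor ((\lnot r \lor p \lor \lnot q) \land \lnot r) \lor s   (double negation)
= (\lnot p \lor \lnot r \lor p \lor \lnot q \lor s) \land (\lnot p \lor \lnot r \lor s)   (distribute \lor over \land)
= \lnot p \lor \lnot r \lor s   (simplify)

\lnot p \lor \lnot r \lor s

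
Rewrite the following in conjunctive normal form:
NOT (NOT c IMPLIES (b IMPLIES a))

NOT (NOT c IMPLIES (b IMPLIES a))
= NOT (NOT NOT c OR (b IMPLIES a))   (eliminate IMPLIES)
= NOT (NOT NOT c OR NOT b OR a)   (eliminate IMPLIES)
= NOT NOT NOT c AND NOT NOT b AND NOT a   (De Morgan)
= NOT c AND NOT NOT b AND NOT a   (double negation)
= NOT c AND b AND NOT a   (double negation)

NOT c AND b AND NOT a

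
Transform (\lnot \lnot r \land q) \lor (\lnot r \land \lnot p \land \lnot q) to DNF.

(r \land q) \lor (\lnot r \land \lnot p \land \lnot q)

(\lnot \lnot r \land q) \lor (\lnot r \land \lnot p \land \lnot q)
⇔ (r \land q) \lor (\lnot r \land \lnot p \land \lnot q)   [double negation]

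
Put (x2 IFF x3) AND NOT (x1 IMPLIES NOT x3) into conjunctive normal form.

(NOT x3 OR x2) AND x1 AND x3

(x2 IFF x3) AND NOT (x1 IMPLIES NOT x3)
≡ (x2 IMPLIES x3) AND (x3 IMPLIES x2) AND NOT (x1 IMPLIES NOT x3)   [eliminate IFF]
≡ (NOT x2 OR x3) AND (x3 IMPLIES x2) AND NOT (x1 IMPLIES NOT x3)   [eliminate IMPLIES]
≡ (NOT x2 OR x3) AND (NOT x3 OR x2) AND NOT (x1 IMPLIES NOT x3)   [eliminate IMPLIES]
≡ (NOT x2 OR x3) AND (NOT x3 OR x2) AND NOT (NOT x1 OR NOT x3)   [eliminate IMPLIES]
≡ (NOT x2 OR x3) AND (NOT x3 OR x2) AND NOT NOT x1 AND NOT NOT x3   [De Morgan]
≡ (NOT x2 OR x3) AND (NOT x3 OR x2) AND x1 AND NOT NOT x3   [double negation]
≡ (NOT x2 OR x3) AND (NOT x3 OR x2) AND x1 AND x3   [double negation]
≡ (NOT x3 OR x2) AND x1 AND x3   [simplify]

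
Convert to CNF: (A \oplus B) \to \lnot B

\lnot B \lor A

(A \oplus B) \to \lnot B
= \lnot (A \oplus B) \lor \lnot B
= \lnot ((A \lor B) \land \lnot (A \land B)) \lor \lnot B
= \lnot (A \lor B) \lor \lnot \lnot (A \land B) \lor \lnot B
= (\lnot A \land \lnot B) \lor \lnot \lnot (A \land B) \lor \lnot B
= (\lnot A \land \lnot B) \lor (A \land B) \lor \lnot B
= (\lnot A \lor A \lor \lnot B) \land (\lnot A \lor B \lor \lnot B) \land (\lnot B \lor A \lor \lnot B) \land (\lnot B \lor B \lor \lnot B)
= \lnot B \lor A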